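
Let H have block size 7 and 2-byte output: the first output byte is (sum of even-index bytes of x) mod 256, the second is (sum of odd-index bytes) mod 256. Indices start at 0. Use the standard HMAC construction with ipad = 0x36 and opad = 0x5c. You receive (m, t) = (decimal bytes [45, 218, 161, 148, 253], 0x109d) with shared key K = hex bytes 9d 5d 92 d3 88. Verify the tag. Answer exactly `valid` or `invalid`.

Key hex bytes 9d 5d 92 d3 88 is 5 bytes ≤ B = 7; zero-pad to 7 bytes: K' = 9d 5d 92 d3 88 00 00.
K' ⊕ ipad = ab 6b a4 e5 be 36 36; K' ⊕ opad = c1 01 ce 8f d4 5c 5c.
Inner hash: even-index sum = 945 mod 256 = 177; odd-index sum = 849 mod 256 = 81 → b1 51.
Outer hash (recomputed tag): even-index sum = 784 mod 256 = 16; odd-index sum = 413 mod 256 = 157 → 10 9d.
Recomputed tag = 109d; claimed = 109d → match.

valid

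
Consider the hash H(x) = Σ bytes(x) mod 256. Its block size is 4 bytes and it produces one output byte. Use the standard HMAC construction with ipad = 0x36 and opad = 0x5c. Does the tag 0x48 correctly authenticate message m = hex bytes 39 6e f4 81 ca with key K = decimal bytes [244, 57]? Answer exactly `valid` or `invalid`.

Key decimal bytes [244, 57] = f4 39 is 2 bytes ≤ B = 4; zero-pad to 4 bytes: K' = f4 39 00 00.
K' ⊕ ipad = c2 0f 36 36; K' ⊕ opad = a8 65 5c 5c.
Inner hash: sum = 194+15+54+54+57+110+244+129+202 = 1059; mod 256 = 35 → 23.
Outer hash (recomputed tag): sum = 168+101+92+92+35 = 488; mod 256 = 232 → e8.
Recomputed tag = e8; claimed = 48 → mismatch.

invalid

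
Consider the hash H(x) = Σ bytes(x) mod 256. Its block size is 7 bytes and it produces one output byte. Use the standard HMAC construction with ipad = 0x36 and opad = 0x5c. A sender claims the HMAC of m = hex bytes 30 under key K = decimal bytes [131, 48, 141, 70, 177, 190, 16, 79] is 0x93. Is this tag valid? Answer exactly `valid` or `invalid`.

Key decimal bytes [131, 48, 141, 70, 177, 190, 16, 79] = 83 30 8d 46 b1 be 10 4f is 8 bytes > B = 7, so hash it first: H(key) = 54, then zero-pad to 7 bytes: K' = 54 00 00 00 00 00 00.
K' ⊕ ipad = 62 36 36 36 36 36 36; K' ⊕ opad = 08 5c 5c 5c 5c 5c 5c.
Inner hash: sum = 98+54+54+54+54+54+54+48 = 470; mod 256 = 214 → d6.
Outer hash (recomputed tag): sum = 8+92+92+92+92+92+92+214 = 774; mod 256 = 6 → 06.
Recomputed tag = 06; claimed = 93 → mismatch.

invalid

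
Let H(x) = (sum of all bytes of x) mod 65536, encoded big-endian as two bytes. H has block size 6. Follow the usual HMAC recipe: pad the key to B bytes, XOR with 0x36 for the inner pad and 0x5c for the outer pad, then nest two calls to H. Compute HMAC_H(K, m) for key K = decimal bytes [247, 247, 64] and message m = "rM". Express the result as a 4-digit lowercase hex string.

Key decimal bytes [247, 247, 64] = f7 f7 40 is 3 bytes ≤ B = 6; zero-pad to 6 bytes: K' = f7 f7 40 00 00 00.
K' ⊕ ipad = c1 c1 76 36 36 36.  K' ⊕ opad = ab ab 1c 5c 5c 5c.
Inner input = (K'⊕ipad) ∥ m = c1 c1 76 36 36 36 ∥ 72 4d.
Inner hash: sum = 193+193+118+54+54+54+114+77 = 857 → 03 59.
Outer input = (K'⊕opad) ∥ inner = ab ab 1c 5c 5c 5c ∥ 03 59.
Outer hash (tag): sum = 171+171+28+92+92+92+3+89 = 738 → 02 e2.

02e2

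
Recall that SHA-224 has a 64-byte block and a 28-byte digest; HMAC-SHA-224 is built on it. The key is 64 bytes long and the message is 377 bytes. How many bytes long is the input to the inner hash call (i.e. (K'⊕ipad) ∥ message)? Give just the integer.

441

Key is 64 ≤ 64 bytes, zero-padded: |K'| = 64.
Inner input = (K'⊕ipad) ∥ m → 64 + 377 = 441 bytes.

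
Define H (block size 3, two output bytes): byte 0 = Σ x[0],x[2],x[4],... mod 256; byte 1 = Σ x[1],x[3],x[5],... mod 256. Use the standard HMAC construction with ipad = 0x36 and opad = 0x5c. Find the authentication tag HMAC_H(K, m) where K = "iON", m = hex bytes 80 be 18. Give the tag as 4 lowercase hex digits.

58a8

Key "iON" = 69 4f 4e is exactly B = 3 bytes: K' = 69 4f 4e.
K' ⊕ ipad = 5f 79 78.  K' ⊕ opad = 35 13 12.
Inner input = (K'⊕ipad) ∥ m = 5f 79 78 ∥ 80 be 18.
Inner hash: even-index sum = 405 mod 256 = 149; odd-index sum = 273 mod 256 = 17 → 95 11.
Outer input = (K'⊕opad) ∥ inner = 35 13 12 ∥ 95 11.
Outer hash (tag): even-index sum = 88 mod 256 = 88; odd-index sum = 168 mod 256 = 168 → 58 a8.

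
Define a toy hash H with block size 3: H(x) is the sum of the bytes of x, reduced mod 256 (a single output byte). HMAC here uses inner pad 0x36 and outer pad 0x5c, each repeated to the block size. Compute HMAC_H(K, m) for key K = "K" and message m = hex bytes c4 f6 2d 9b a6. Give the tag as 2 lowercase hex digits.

Key "K" = 4b is 1 byte ≤ B = 3; zero-pad to 3 bytes: K' = 4b 00 00.
K' ⊕ ipad = 7d 36 36.  K' ⊕ opad = 17 5c 5c.
Inner input = (K'⊕ipad) ∥ m = 7d 36 36 ∥ c4 f6 2d 9b a6.
Inner hash: sum = 125+54+54+196+246+45+155+166 = 1041; mod 256 = 17 → 11.
Outer input = (K'⊕opad) ∥ inner = 17 5c 5c ∥ 11.
Outer hash (tag): sum = 23+92+92+17 = 224 → e0.

e0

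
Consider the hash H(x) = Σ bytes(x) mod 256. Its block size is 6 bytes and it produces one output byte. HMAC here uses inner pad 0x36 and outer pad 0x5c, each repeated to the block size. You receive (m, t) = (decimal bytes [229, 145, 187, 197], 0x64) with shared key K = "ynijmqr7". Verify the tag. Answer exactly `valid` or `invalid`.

valid

Key "ynijmqr7" = 79 6e 69 6a 6d 71 72 37 is 8 bytes > B = 6, so hash it first: H(key) = 41, then zero-pad to 6 bytes: K' = 41 00 00 00 00 00.
K' ⊕ ipad = 77 36 36 36 36 36; K' ⊕ opad = 1d 5c 5c 5c 5c 5c.
Inner hash: sum = 119+54+54+54+54+54+229+145+187+197 = 1147; mod 256 = 123 → 7b.
Outer hash (recomputed tag): sum = 29+92+92+92+92+92+123 = 612; mod 256 = 100 → 64.
Recomputed tag = 64; claimed = 64 → match.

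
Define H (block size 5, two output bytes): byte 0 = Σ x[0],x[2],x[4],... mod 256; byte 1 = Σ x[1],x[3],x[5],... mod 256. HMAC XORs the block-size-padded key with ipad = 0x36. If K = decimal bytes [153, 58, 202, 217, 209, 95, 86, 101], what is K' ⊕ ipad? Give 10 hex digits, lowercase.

Key decimal bytes [153, 58, 202, 217, 209, 95, 86, 101] = 99 3a ca d9 d1 5f 56 65 is 8 bytes > B = 5, so hash it first: H(key) = 8a d7, then zero-pad to 5 bytes: K' = 8a d7 00 00 00.
XOR each byte with 0x36: 8a⊕36=bc, d7⊕36=e1, 00⊕36=36, 00⊕36=36, 00⊕36=36.

bce1363636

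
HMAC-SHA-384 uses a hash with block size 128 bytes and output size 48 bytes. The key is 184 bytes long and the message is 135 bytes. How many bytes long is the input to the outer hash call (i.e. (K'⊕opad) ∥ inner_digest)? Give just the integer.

176

Key is 184 > 128 bytes, so it is hashed to 48 bytes then zero-padded to 128: |K'| = 128.
Outer input = (K'⊕opad) ∥ H(inner) → 128 + 48 = 176 bytes.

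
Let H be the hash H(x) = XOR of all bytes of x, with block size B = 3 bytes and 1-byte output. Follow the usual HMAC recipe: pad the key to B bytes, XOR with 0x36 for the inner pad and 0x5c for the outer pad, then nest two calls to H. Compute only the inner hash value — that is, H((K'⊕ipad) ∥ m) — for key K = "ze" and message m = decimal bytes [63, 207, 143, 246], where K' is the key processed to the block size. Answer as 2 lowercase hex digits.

a0

Key "ze" = 7a 65 is 2 bytes ≤ B = 3; zero-pad to 3 bytes: K' = 7a 65 00.
K' ⊕ ipad = 4c 53 36.
Inner input = 4c 53 36 ∥ 3f cf 8f f6.
Inner hash: XOR 4c⊕53⊕36⊕3f⊕cf⊕8f⊕f6 = a0.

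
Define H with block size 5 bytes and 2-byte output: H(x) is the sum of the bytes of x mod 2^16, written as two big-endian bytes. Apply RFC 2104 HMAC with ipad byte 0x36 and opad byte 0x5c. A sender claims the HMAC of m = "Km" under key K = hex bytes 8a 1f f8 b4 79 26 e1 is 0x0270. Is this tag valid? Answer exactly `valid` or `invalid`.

Key hex bytes 8a 1f f8 b4 79 26 e1 is 7 bytes > B = 5, so hash it first: H(key) = 03 d5, then zero-pad to 5 bytes: K' = 03 d5 00 00 00.
K' ⊕ ipad = 35 e3 36 36 36; K' ⊕ opad = 5f 89 5c 5c 5c.
Inner hash: sum = 53+227+54+54+54+75+109 = 626 → 02 72.
Outer hash (recomputed tag): sum = 95+137+92+92+92+2+114 = 624 → 02 70.
Recomputed tag = 0270; claimed = 0270 → match.

valid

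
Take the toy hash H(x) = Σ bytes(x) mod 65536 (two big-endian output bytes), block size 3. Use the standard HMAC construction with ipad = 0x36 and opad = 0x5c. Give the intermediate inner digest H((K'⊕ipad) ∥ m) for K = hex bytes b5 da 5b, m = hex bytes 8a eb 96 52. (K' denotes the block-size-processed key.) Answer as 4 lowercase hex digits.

Key hex bytes b5 da 5b is exactly B = 3 bytes: K' = b5 da 5b.
K' ⊕ ipad = 83 ec 6d.
Inner input = 83 ec 6d ∥ 8a eb 96 52.
Inner hash: sum = 131+236+109+138+235+150+82 = 1081 → 04 39.

0439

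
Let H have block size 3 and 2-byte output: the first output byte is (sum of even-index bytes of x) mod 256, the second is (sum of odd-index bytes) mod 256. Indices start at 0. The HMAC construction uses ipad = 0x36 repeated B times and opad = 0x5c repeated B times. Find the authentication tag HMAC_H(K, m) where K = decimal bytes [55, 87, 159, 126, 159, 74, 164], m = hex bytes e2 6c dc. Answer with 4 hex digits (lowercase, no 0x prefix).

Key decimal bytes [55, 87, 159, 126, 159, 74, 164] = 37 57 9f 7e 9f 4a a4 is 7 bytes > B = 3, so hash it first: H(key) = 19 1f, then zero-pad to 3 bytes: K' = 19 1f 00.
K' ⊕ ipad = 2f 29 36.  K' ⊕ opad = 45 43 5c.
Inner input = (K'⊕ipad) ∥ m = 2f 29 36 ∥ e2 6c dc.
Inner hash: even-index sum = 209 mod 256 = 209; odd-index sum = 487 mod 256 = 231 → d1 e7.
Outer input = (K'⊕opad) ∥ inner = 45 43 5c ∥ d1 e7.
Outer hash (tag): even-index sum = 392 mod 256 = 136; odd-index sum = 276 mod 256 = 20 → 88 14.

8814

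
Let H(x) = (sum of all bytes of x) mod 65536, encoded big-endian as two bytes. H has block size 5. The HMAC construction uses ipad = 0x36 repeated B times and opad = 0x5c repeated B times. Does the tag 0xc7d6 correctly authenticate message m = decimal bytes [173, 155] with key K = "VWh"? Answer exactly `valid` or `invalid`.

Key "VWh" = 56 57 68 is 3 bytes ≤ B = 5; zero-pad to 5 bytes: K' = 56 57 68 00 00.
K' ⊕ ipad = 60 61 5e 36 36; K' ⊕ opad = 0a 0b 34 5c 5c.
Inner hash: sum = 96+97+94+54+54+173+155 = 723 → 02 d3.
Outer hash (recomputed tag): sum = 10+11+52+92+92+2+211 = 470 → 01 d6.
Recomputed tag = 01d6; claimed = c7d6 → mismatch.

invalid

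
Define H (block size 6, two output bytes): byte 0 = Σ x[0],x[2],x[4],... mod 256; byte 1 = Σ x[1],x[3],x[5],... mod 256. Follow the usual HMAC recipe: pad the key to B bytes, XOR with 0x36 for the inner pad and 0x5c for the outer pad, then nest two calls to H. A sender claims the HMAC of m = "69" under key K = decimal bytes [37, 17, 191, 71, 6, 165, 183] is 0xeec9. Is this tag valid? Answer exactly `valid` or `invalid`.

Key decimal bytes [37, 17, 191, 71, 6, 165, 183] = 25 11 bf 47 06 a5 b7 is 7 bytes > B = 6, so hash it first: H(key) = a1 fd, then zero-pad to 6 bytes: K' = a1 fd 00 00 00 00.
K' ⊕ ipad = 97 cb 36 36 36 36; K' ⊕ opad = fd a1 5c 5c 5c 5c.
Inner hash: even-index sum = 313 mod 256 = 57; odd-index sum = 368 mod 256 = 112 → 39 70.
Outer hash (recomputed tag): even-index sum = 494 mod 256 = 238; odd-index sum = 457 mod 256 = 201 → ee c9.
Recomputed tag = eec9; claimed = eec9 → match.

valid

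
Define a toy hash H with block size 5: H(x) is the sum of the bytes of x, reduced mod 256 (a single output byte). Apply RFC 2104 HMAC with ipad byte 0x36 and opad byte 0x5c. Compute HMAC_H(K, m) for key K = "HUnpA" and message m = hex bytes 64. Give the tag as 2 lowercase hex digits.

f2

Key "HUnpA" = 48 55 6e 70 41 is exactly B = 5 bytes: K' = 48 55 6e 70 41.
K' ⊕ ipad = 7e 63 58 46 77.  K' ⊕ opad = 14 09 32 2c 1d.
Inner input = (K'⊕ipad) ∥ m = 7e 63 58 46 77 ∥ 64.
Inner hash: sum = 126+99+88+70+119+100 = 602; mod 256 = 90 → 5a.
Outer input = (K'⊕opad) ∥ inner = 14 09 32 2c 1d ∥ 5a.
Outer hash (tag): sum = 20+9+50+44+29+90 = 242 → f2.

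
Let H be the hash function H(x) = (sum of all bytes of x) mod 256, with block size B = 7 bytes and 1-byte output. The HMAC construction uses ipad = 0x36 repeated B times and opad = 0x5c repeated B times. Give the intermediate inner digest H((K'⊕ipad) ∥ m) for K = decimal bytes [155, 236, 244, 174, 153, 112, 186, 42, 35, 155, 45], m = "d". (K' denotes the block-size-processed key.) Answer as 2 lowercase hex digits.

Key decimal bytes [155, 236, 244, 174, 153, 112, 186, 42, 35, 155, 45] = 9b ec f4 ae 99 70 ba 2a 23 9b 2d is 11 bytes > B = 7, so hash it first: H(key) = 01, then zero-pad to 7 bytes: K' = 01 00 00 00 00 00 00.
K' ⊕ ipad = 37 36 36 36 36 36 36.
Inner input = 37 36 36 36 36 36 36 ∥ 64.
Inner hash: sum = 55+54+54+54+54+54+54+100 = 479; mod 256 = 223 → df.

df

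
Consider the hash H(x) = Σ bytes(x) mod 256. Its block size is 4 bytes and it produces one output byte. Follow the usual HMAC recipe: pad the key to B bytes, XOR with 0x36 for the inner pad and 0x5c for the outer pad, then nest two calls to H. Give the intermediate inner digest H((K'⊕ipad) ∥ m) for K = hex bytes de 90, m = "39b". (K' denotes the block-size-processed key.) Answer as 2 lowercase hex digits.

Key hex bytes de 90 is 2 bytes ≤ B = 4; zero-pad to 4 bytes: K' = de 90 00 00.
K' ⊕ ipad = e8 a6 36 36.
Inner input = e8 a6 36 36 ∥ 33 39 62.
Inner hash: sum = 232+166+54+54+51+57+98 = 712; mod 256 = 200 → c8.

c8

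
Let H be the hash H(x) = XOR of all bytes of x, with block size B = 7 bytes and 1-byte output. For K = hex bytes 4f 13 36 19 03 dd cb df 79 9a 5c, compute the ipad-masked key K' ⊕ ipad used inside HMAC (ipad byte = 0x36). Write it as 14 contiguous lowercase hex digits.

30363636363636

Key hex bytes 4f 13 36 19 03 dd cb df 79 9a 5c is 11 bytes > B = 7, so hash it first: H(key) = 06, then zero-pad to 7 bytes: K' = 06 00 00 00 00 00 00.
XOR each byte with 0x36: 06⊕36=30, 00⊕36=36, 00⊕36=36, 00⊕36=36, 00⊕36=36, 00⊕36=36, 00⊕36=36.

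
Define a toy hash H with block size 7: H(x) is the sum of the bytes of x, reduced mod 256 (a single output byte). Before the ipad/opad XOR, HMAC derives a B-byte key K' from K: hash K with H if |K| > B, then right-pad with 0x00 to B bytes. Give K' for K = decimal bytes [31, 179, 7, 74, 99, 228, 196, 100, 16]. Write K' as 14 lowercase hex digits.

a2000000000000

|K| = 9 > B = 7, so first hash the key.
H(K): sum = 31+179+7+74+99+228+196+100+16 = 930; mod 256 = 162 → a2.
Zero-pad H(K) = a2 to 7 bytes: K' = a2 00 00 00 00 00 00.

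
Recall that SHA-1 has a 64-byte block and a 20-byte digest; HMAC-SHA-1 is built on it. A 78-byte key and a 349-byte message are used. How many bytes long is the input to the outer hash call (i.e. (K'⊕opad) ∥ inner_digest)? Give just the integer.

Key is 78 > 64 bytes, so it is hashed to 20 bytes then zero-padded to 64: |K'| = 64.
Outer input = (K'⊕opad) ∥ H(inner) → 64 + 20 = 84 bytes.

84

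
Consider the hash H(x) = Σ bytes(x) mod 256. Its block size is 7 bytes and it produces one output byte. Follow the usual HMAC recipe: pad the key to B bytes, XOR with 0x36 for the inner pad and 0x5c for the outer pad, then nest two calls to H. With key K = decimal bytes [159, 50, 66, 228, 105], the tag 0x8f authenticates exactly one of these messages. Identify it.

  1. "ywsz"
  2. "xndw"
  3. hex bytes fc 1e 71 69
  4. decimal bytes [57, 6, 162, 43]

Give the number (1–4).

1

Key decimal bytes [159, 50, 66, 228, 105] = 9f 32 42 e4 69 is 5 bytes ≤ B = 7; zero-pad to 7 bytes: K' = 9f 32 42 e4 69 00 00.
K' ⊕ ipad = a9 04 74 d2 5f 36 36; K' ⊕ opad = c3 6e 1e b8 35 5c 5c.
m1: inner = H(a9 04 74 d2 5f 36 36 79 77 73 7a) = 9b; tag = H(c3 6e 1e b8 35 5c 5c 9b) = 8f ← matches
m2: inner = H(a9 04 74 d2 5f 36 36 78 6e 64 77) = 7f; tag = H(c3 6e 1e b8 35 5c 5c 7f) = 73
m3: inner = H(a9 04 74 d2 5f 36 36 fc 1e 71 69) = b2; tag = H(c3 6e 1e b8 35 5c 5c b2) = a6
m4: inner = H(a9 04 74 d2 5f 36 36 39 06 a2 2b) = ca; tag = H(c3 6e 1e b8 35 5c 5c ca) = be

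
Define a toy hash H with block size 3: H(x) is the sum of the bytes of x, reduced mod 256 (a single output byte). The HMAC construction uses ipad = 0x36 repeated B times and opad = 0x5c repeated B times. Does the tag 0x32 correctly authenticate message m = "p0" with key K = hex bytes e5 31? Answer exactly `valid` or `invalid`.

Key hex bytes e5 31 is 2 bytes ≤ B = 3; zero-pad to 3 bytes: K' = e5 31 00.
K' ⊕ ipad = d3 07 36; K' ⊕ opad = b9 6d 5c.
Inner hash: sum = 211+7+54+112+48 = 432; mod 256 = 176 → b0.
Outer hash (recomputed tag): sum = 185+109+92+176 = 562; mod 256 = 50 → 32.
Recomputed tag = 32; claimed = 32 → match.

valid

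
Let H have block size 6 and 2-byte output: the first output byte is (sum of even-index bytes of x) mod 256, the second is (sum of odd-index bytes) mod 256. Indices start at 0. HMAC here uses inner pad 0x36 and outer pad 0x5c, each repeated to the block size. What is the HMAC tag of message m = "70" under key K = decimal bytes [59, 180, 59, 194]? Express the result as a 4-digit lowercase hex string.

Key decimal bytes [59, 180, 59, 194] = 3b b4 3b c2 is 4 bytes ≤ B = 6; zero-pad to 6 bytes: K' = 3b b4 3b c2 00 00.
K' ⊕ ipad = 0d 82 0d f4 36 36.  K' ⊕ opad = 67 e8 67 9e 5c 5c.
Inner input = (K'⊕ipad) ∥ m = 0d 82 0d f4 36 36 ∥ 37 30.
Inner hash: even-index sum = 135 mod 256 = 135; odd-index sum = 476 mod 256 = 220 → 87 dc.
Outer input = (K'⊕opad) ∥ inner = 67 e8 67 9e 5c 5c ∥ 87 dc.
Outer hash (tag): even-index sum = 433 mod 256 = 177; odd-index sum = 702 mod 256 = 190 → b1 be.

b1be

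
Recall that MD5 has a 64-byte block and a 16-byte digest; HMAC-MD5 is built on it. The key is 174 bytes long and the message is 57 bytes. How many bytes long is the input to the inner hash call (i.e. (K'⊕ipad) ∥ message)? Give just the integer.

121

Key is 174 > 64 bytes, so it is hashed to 16 bytes then zero-padded to 64: |K'| = 64.
Inner input = (K'⊕ipad) ∥ m → 64 + 57 = 121 bytes.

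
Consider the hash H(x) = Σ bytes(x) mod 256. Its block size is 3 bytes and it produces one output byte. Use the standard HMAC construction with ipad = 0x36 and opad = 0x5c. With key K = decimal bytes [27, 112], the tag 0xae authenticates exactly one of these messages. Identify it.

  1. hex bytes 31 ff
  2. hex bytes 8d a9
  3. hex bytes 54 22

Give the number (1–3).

Key decimal bytes [27, 112] = 1b 70 is 2 bytes ≤ B = 3; zero-pad to 3 bytes: K' = 1b 70 00.
K' ⊕ ipad = 2d 46 36; K' ⊕ opad = 47 2c 5c.
m1: inner = H(2d 46 36 31 ff) = d9; tag = H(47 2c 5c d9) = a8
m2: inner = H(2d 46 36 8d a9) = df; tag = H(47 2c 5c df) = ae ← matches
m3: inner = H(2d 46 36 54 22) = 1f; tag = H(47 2c 5c 1f) = ee

2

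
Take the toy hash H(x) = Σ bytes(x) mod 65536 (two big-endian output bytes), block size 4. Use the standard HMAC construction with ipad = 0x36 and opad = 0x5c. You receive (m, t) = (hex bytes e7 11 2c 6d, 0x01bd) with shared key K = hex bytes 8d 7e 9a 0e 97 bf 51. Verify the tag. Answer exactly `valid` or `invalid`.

valid

Key hex bytes 8d 7e 9a 0e 97 bf 51 is 7 bytes > B = 4, so hash it first: H(key) = 03 5a, then zero-pad to 4 bytes: K' = 03 5a 00 00.
K' ⊕ ipad = 35 6c 36 36; K' ⊕ opad = 5f 06 5c 5c.
Inner hash: sum = 53+108+54+54+231+17+44+109 = 670 → 02 9e.
Outer hash (recomputed tag): sum = 95+6+92+92+2+158 = 445 → 01 bd.
Recomputed tag = 01bd; claimed = 01bd → match.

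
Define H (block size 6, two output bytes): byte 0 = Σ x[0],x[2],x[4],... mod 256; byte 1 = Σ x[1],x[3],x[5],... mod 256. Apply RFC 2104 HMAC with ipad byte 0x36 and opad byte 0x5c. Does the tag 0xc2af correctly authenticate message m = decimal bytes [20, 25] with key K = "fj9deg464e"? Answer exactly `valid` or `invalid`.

Key "fj9deg464e" = 66 6a 39 64 65 67 34 36 34 65 is 10 bytes > B = 6, so hash it first: H(key) = 6c d0, then zero-pad to 6 bytes: K' = 6c d0 00 00 00 00.
K' ⊕ ipad = 5a e6 36 36 36 36; K' ⊕ opad = 30 8c 5c 5c 5c 5c.
Inner hash: even-index sum = 218 mod 256 = 218; odd-index sum = 363 mod 256 = 107 → da 6b.
Outer hash (recomputed tag): even-index sum = 450 mod 256 = 194; odd-index sum = 431 mod 256 = 175 → c2 af.
Recomputed tag = c2af; claimed = c2af → match.

valid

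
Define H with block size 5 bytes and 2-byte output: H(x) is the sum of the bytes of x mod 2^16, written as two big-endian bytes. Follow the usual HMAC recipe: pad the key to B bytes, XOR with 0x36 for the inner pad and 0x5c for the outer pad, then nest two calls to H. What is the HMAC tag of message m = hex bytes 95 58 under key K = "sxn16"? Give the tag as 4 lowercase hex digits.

Key "sxn16" = 73 78 6e 31 36 is exactly B = 5 bytes: K' = 73 78 6e 31 36.
K' ⊕ ipad = 45 4e 58 07 00.  K' ⊕ opad = 2f 24 32 6d 6a.
Inner input = (K'⊕ipad) ∥ m = 45 4e 58 07 00 ∥ 95 58.
Inner hash: sum = 69+78+88+7+0+149+88 = 479 → 01 df.
Outer input = (K'⊕opad) ∥ inner = 2f 24 32 6d 6a ∥ 01 df.
Outer hash (tag): sum = 47+36+50+109+106+1+223 = 572 → 02 3c.

023c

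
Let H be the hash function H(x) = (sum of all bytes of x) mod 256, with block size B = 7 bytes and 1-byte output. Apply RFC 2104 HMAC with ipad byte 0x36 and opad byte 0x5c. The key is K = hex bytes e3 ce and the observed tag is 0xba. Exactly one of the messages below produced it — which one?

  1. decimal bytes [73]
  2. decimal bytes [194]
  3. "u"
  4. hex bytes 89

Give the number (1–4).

2

Key hex bytes e3 ce is 2 bytes ≤ B = 7; zero-pad to 7 bytes: K' = e3 ce 00 00 00 00 00.
K' ⊕ ipad = d5 f8 36 36 36 36 36; K' ⊕ opad = bf 92 5c 5c 5c 5c 5c.
m1: inner = H(d5 f8 36 36 36 36 36 49) = 24; tag = H(bf 92 5c 5c 5c 5c 5c 24) = 41
m2: inner = H(d5 f8 36 36 36 36 36 c2) = 9d; tag = H(bf 92 5c 5c 5c 5c 5c 9d) = ba ← matches
m3: inner = H(d5 f8 36 36 36 36 36 75) = 50; tag = H(bf 92 5c 5c 5c 5c 5c 50) = 6d
m4: inner = H(d5 f8 36 36 36 36 36 89) = 64; tag = H(bf 92 5c 5c 5c 5c 5c 64) = 81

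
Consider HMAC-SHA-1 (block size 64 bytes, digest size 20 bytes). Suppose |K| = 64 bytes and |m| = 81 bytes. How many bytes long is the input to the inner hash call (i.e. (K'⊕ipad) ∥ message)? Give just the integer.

Key is 64 ≤ 64 bytes, zero-padded: |K'| = 64.
Inner input = (K'⊕ipad) ∥ m → 64 + 81 = 145 bytes.

145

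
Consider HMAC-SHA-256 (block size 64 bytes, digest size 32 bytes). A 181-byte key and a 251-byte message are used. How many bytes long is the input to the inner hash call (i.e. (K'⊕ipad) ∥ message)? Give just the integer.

315

Key is 181 > 64 bytes, so it is hashed to 32 bytes then zero-padded to 64: |K'| = 64.
Inner input = (K'⊕ipad) ∥ m → 64 + 251 = 315 bytes.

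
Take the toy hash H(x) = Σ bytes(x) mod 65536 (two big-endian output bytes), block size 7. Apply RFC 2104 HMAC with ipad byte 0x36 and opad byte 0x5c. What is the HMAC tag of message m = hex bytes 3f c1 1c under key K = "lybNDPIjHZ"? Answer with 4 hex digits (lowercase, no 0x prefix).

02f6

Key "lybNDPIjHZ" = 6c 79 62 4e 44 50 49 6a 48 5a is 10 bytes > B = 7, so hash it first: H(key) = 03 7e, then zero-pad to 7 bytes: K' = 03 7e 00 00 00 00 00.
K' ⊕ ipad = 35 48 36 36 36 36 36.  K' ⊕ opad = 5f 22 5c 5c 5c 5c 5c.
Inner input = (K'⊕ipad) ∥ m = 35 48 36 36 36 36 36 ∥ 3f c1 1c.
Inner hash: sum = 53+72+54+54+54+54+54+63+193+28 = 679 → 02 a7.
Outer input = (K'⊕opad) ∥ inner = 5f 22 5c 5c 5c 5c 5c ∥ 02 a7.
Outer hash (tag): sum = 95+34+92+92+92+92+92+2+167 = 758 → 02 f6.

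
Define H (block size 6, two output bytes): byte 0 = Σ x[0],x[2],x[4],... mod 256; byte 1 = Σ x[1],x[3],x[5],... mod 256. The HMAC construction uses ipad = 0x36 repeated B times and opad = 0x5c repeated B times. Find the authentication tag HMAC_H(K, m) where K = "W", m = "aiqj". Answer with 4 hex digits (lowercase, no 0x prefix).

6289

Key "W" = 57 is 1 byte ≤ B = 6; zero-pad to 6 bytes: K' = 57 00 00 00 00 00.
K' ⊕ ipad = 61 36 36 36 36 36.  K' ⊕ opad = 0b 5c 5c 5c 5c 5c.
Inner input = (K'⊕ipad) ∥ m = 61 36 36 36 36 36 ∥ 61 69 71 6a.
Inner hash: even-index sum = 415 mod 256 = 159; odd-index sum = 373 mod 256 = 117 → 9f 75.
Outer input = (K'⊕opad) ∥ inner = 0b 5c 5c 5c 5c 5c ∥ 9f 75.
Outer hash (tag): even-index sum = 354 mod 256 = 98; odd-index sum = 393 mod 256 = 137 → 62 89.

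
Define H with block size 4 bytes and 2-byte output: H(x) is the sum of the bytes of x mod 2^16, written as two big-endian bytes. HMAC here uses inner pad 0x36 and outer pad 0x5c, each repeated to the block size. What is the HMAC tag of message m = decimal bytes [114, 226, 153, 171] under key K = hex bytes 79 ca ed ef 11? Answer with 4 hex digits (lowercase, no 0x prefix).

Key hex bytes 79 ca ed ef 11 is 5 bytes > B = 4, so hash it first: H(key) = 03 30, then zero-pad to 4 bytes: K' = 03 30 00 00.
K' ⊕ ipad = 35 06 36 36.  K' ⊕ opad = 5f 6c 5c 5c.
Inner input = (K'⊕ipad) ∥ m = 35 06 36 36 ∥ 72 e2 99 ab.
Inner hash: sum = 53+6+54+54+114+226+153+171 = 831 → 03 3f.
Outer input = (K'⊕opad) ∥ inner = 5f 6c 5c 5c ∥ 03 3f.
Outer hash (tag): sum = 95+108+92+92+3+63 = 453 → 01 c5.

01c5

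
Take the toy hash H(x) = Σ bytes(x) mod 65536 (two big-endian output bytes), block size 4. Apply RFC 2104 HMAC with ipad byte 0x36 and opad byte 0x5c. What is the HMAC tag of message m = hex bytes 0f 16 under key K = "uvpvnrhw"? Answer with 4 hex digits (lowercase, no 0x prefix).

Key "uvpvnrhw" = 75 76 70 76 6e 72 68 77 is 8 bytes > B = 4, so hash it first: H(key) = 03 90, then zero-pad to 4 bytes: K' = 03 90 00 00.
K' ⊕ ipad = 35 a6 36 36.  K' ⊕ opad = 5f cc 5c 5c.
Inner input = (K'⊕ipad) ∥ m = 35 a6 36 36 ∥ 0f 16.
Inner hash: sum = 53+166+54+54+15+22 = 364 → 01 6c.
Outer input = (K'⊕opad) ∥ inner = 5f cc 5c 5c ∥ 01 6c.
Outer hash (tag): sum = 95+204+92+92+1+108 = 592 → 02 50.

0250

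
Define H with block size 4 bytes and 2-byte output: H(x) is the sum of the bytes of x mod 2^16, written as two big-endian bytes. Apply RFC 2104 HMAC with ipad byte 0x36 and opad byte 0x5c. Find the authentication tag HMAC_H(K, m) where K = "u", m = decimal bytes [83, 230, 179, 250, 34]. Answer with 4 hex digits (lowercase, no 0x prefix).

Key "u" = 75 is 1 byte ≤ B = 4; zero-pad to 4 bytes: K' = 75 00 00 00.
K' ⊕ ipad = 43 36 36 36.  K' ⊕ opad = 29 5c 5c 5c.
Inner input = (K'⊕ipad) ∥ m = 43 36 36 36 ∥ 53 e6 b3 fa 22.
Inner hash: sum = 67+54+54+54+83+230+179+250+34 = 1005 → 03 ed.
Outer input = (K'⊕opad) ∥ inner = 29 5c 5c 5c ∥ 03 ed.
Outer hash (tag): sum = 41+92+92+92+3+237 = 557 → 02 2d.

022d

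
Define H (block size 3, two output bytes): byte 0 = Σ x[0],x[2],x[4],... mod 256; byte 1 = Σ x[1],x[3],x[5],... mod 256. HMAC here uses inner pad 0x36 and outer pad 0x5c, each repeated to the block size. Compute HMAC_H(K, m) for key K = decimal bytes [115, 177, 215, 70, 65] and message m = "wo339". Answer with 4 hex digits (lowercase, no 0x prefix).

d740

Key decimal bytes [115, 177, 215, 70, 65] = 73 b1 d7 46 41 is 5 bytes > B = 3, so hash it first: H(key) = 8b f7, then zero-pad to 3 bytes: K' = 8b f7 00.
K' ⊕ ipad = bd c1 36.  K' ⊕ opad = d7 ab 5c.
Inner input = (K'⊕ipad) ∥ m = bd c1 36 ∥ 77 6f 33 33 39.
Inner hash: even-index sum = 405 mod 256 = 149; odd-index sum = 420 mod 256 = 164 → 95 a4.
Outer input = (K'⊕opad) ∥ inner = d7 ab 5c ∥ 95 a4.
Outer hash (tag): even-index sum = 471 mod 256 = 215; odd-index sum = 320 mod 256 = 64 → d7 40.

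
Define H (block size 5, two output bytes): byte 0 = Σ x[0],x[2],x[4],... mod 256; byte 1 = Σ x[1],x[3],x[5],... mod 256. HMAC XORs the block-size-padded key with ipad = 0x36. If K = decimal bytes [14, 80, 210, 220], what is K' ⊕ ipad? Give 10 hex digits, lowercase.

3866e4ea36

Key decimal bytes [14, 80, 210, 220] = 0e 50 d2 dc is 4 bytes ≤ B = 5; zero-pad to 5 bytes: K' = 0e 50 d2 dc 00.
XOR each byte with 0x36: 0e⊕36=38, 50⊕36=66, d2⊕36=e4, dc⊕36=ea, 00⊕36=36.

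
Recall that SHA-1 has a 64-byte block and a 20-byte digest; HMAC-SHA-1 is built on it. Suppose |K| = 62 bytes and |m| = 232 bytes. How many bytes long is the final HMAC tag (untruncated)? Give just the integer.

The tag is one SHA-1 digest: 20 bytes.

20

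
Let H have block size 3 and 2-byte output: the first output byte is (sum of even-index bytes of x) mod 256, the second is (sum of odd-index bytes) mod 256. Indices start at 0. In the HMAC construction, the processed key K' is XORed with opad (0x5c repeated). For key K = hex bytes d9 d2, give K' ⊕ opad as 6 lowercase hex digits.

Key hex bytes d9 d2 is 2 bytes ≤ B = 3; zero-pad to 3 bytes: K' = d9 d2 00.
XOR each byte with 0x5c: d9⊕5c=85, d2⊕5c=8e, 00⊕5c=5c.

858e5c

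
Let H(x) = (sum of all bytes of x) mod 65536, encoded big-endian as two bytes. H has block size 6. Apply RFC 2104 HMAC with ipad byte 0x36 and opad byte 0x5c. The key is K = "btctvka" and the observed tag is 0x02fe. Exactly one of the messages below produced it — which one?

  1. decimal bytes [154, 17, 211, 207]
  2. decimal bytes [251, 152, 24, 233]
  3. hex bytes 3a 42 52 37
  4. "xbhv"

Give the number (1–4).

Key "btctvka" = 62 74 63 74 76 6b 61 is 7 bytes > B = 6, so hash it first: H(key) = 02 ef, then zero-pad to 6 bytes: K' = 02 ef 00 00 00 00.
K' ⊕ ipad = 34 d9 36 36 36 36; K' ⊕ opad = 5e b3 5c 5c 5c 5c.
m1: inner = H(34 d9 36 36 36 36 9a 11 d3 cf) = 04 32; tag = H(5e b3 5c 5c 5c 5c 04 32) = 02b7
m2: inner = H(34 d9 36 36 36 36 fb 98 18 e9) = 04 79; tag = H(5e b3 5c 5c 5c 5c 04 79) = 02fe ← matches
m3: inner = H(34 d9 36 36 36 36 3a 42 52 37) = 02 ea; tag = H(5e b3 5c 5c 5c 5c 02 ea) = 036d
m4: inner = H(34 d9 36 36 36 36 78 62 68 76) = 03 9d; tag = H(5e b3 5c 5c 5c 5c 03 9d) = 0321

2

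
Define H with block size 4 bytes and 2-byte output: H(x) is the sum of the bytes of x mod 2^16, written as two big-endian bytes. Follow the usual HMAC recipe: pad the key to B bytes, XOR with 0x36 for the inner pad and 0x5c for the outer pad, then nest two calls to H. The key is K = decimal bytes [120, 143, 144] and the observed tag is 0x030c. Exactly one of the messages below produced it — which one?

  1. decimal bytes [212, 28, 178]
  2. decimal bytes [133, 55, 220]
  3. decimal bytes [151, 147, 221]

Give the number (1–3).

Key decimal bytes [120, 143, 144] = 78 8f 90 is 3 bytes ≤ B = 4; zero-pad to 4 bytes: K' = 78 8f 90 00.
K' ⊕ ipad = 4e b9 a6 36; K' ⊕ opad = 24 d3 cc 5c.
m1: inner = H(4e b9 a6 36 d4 1c b2) = 03 85; tag = H(24 d3 cc 5c 03 85) = 02a7
m2: inner = H(4e b9 a6 36 85 37 dc) = 03 7b; tag = H(24 d3 cc 5c 03 7b) = 029d
m3: inner = H(4e b9 a6 36 97 93 dd) = 03 ea; tag = H(24 d3 cc 5c 03 ea) = 030c ← matches

3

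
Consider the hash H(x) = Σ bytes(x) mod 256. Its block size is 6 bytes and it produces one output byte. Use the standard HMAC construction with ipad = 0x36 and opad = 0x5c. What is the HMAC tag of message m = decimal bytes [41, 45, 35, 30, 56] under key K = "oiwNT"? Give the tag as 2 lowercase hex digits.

e1

Key "oiwNT" = 6f 69 77 4e 54 is 5 bytes ≤ B = 6; zero-pad to 6 bytes: K' = 6f 69 77 4e 54 00.
K' ⊕ ipad = 59 5f 41 78 62 36.  K' ⊕ opad = 33 35 2b 12 08 5c.
Inner input = (K'⊕ipad) ∥ m = 59 5f 41 78 62 36 ∥ 29 2d 23 1e 38.
Inner hash: sum = 89+95+65+120+98+54+41+45+35+30+56 = 728; mod 256 = 216 → d8.
Outer input = (K'⊕opad) ∥ inner = 33 35 2b 12 08 5c ∥ d8.
Outer hash (tag): sum = 51+53+43+18+8+92+216 = 481; mod 256 = 225 → e1.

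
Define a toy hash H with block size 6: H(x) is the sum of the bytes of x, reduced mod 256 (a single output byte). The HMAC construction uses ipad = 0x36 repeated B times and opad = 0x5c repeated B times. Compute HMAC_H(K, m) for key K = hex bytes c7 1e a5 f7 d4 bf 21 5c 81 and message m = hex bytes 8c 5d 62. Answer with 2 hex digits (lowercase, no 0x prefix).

Key hex bytes c7 1e a5 f7 d4 bf 21 5c 81 is 9 bytes > B = 6, so hash it first: H(key) = 12, then zero-pad to 6 bytes: K' = 12 00 00 00 00 00.
K' ⊕ ipad = 24 36 36 36 36 36.  K' ⊕ opad = 4e 5c 5c 5c 5c 5c.
Inner input = (K'⊕ipad) ∥ m = 24 36 36 36 36 36 ∥ 8c 5d 62.
Inner hash: sum = 36+54+54+54+54+54+140+93+98 = 637; mod 256 = 125 → 7d.
Outer input = (K'⊕opad) ∥ inner = 4e 5c 5c 5c 5c 5c ∥ 7d.
Outer hash (tag): sum = 78+92+92+92+92+92+125 = 663; mod 256 = 151 → 97.

97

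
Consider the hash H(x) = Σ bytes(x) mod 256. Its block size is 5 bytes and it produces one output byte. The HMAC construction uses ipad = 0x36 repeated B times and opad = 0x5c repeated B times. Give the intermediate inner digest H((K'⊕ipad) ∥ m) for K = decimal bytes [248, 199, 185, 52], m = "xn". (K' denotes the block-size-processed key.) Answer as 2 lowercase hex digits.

6c

Key decimal bytes [248, 199, 185, 52] = f8 c7 b9 34 is 4 bytes ≤ B = 5; zero-pad to 5 bytes: K' = f8 c7 b9 34 00.
K' ⊕ ipad = ce f1 8f 02 36.
Inner input = ce f1 8f 02 36 ∥ 78 6e.
Inner hash: sum = 206+241+143+2+54+120+110 = 876; mod 256 = 108 → 6c.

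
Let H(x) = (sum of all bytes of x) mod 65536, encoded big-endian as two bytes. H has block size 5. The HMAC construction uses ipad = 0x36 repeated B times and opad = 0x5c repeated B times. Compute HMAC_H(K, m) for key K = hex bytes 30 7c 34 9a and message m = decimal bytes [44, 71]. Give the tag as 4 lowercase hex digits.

02be

Key hex bytes 30 7c 34 9a is 4 bytes ≤ B = 5; zero-pad to 5 bytes: K' = 30 7c 34 9a 00.
K' ⊕ ipad = 06 4a 02 ac 36.  K' ⊕ opad = 6c 20 68 c6 5c.
Inner input = (K'⊕ipad) ∥ m = 06 4a 02 ac 36 ∥ 2c 47.
Inner hash: sum = 6+74+2+172+54+44+71 = 423 → 01 a7.
Outer input = (K'⊕opad) ∥ inner = 6c 20 68 c6 5c ∥ 01 a7.
Outer hash (tag): sum = 108+32+104+198+92+1+167 = 702 → 02 be.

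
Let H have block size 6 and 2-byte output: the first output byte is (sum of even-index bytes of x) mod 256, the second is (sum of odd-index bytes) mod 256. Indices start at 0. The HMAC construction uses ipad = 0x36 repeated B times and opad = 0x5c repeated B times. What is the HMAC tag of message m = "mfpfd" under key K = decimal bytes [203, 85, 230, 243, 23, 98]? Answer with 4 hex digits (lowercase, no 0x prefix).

cb3e

Key decimal bytes [203, 85, 230, 243, 23, 98] = cb 55 e6 f3 17 62 is exactly B = 6 bytes: K' = cb 55 e6 f3 17 62.
K' ⊕ ipad = fd 63 d0 c5 21 54.  K' ⊕ opad = 97 09 ba af 4b 3e.
Inner input = (K'⊕ipad) ∥ m = fd 63 d0 c5 21 54 ∥ 6d 66 70 66 64.
Inner hash: even-index sum = 815 mod 256 = 47; odd-index sum = 584 mod 256 = 72 → 2f 48.
Outer input = (K'⊕opad) ∥ inner = 97 09 ba af 4b 3e ∥ 2f 48.
Outer hash (tag): even-index sum = 459 mod 256 = 203; odd-index sum = 318 mod 256 = 62 → cb 3e.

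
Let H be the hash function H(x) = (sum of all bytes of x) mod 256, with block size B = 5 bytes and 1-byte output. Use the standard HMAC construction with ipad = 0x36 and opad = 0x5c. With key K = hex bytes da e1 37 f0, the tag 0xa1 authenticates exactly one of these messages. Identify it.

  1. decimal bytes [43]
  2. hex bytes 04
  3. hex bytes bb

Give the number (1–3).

1

Key hex bytes da e1 37 f0 is 4 bytes ≤ B = 5; zero-pad to 5 bytes: K' = da e1 37 f0 00.
K' ⊕ ipad = ec d7 01 c6 36; K' ⊕ opad = 86 bd 6b ac 5c.
m1: inner = H(ec d7 01 c6 36 2b) = eb; tag = H(86 bd 6b ac 5c eb) = a1 ← matches
m2: inner = H(ec d7 01 c6 36 04) = c4; tag = H(86 bd 6b ac 5c c4) = 7a
m3: inner = H(ec d7 01 c6 36 bb) = 7b; tag = H(86 bd 6b ac 5c 7b) = 31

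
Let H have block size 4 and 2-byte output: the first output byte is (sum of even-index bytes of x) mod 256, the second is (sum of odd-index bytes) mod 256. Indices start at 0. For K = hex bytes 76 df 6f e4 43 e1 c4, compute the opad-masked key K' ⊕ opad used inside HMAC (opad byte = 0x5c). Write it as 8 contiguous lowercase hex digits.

Key hex bytes 76 df 6f e4 43 e1 c4 is 7 bytes > B = 4, so hash it first: H(key) = ec a4, then zero-pad to 4 bytes: K' = ec a4 00 00.
XOR each byte with 0x5c: ec⊕5c=b0, a4⊕5c=f8, 00⊕5c=5c, 00⊕5c=5c.

b0f85c5c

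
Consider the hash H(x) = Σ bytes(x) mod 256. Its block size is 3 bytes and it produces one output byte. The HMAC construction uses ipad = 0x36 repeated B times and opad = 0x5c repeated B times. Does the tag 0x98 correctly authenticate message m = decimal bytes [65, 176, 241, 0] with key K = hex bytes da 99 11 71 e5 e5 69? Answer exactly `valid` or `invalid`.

valid

Key hex bytes da 99 11 71 e5 e5 69 is 7 bytes > B = 3, so hash it first: H(key) = 28, then zero-pad to 3 bytes: K' = 28 00 00.
K' ⊕ ipad = 1e 36 36; K' ⊕ opad = 74 5c 5c.
Inner hash: sum = 30+54+54+65+176+241+0 = 620; mod 256 = 108 → 6c.
Outer hash (recomputed tag): sum = 116+92+92+108 = 408; mod 256 = 152 → 98.
Recomputed tag = 98; claimed = 98 → match.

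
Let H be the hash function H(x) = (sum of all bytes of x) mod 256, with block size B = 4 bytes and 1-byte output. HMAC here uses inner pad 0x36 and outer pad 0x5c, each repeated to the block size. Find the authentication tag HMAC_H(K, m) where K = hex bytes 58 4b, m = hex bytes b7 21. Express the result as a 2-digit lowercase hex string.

02

Key hex bytes 58 4b is 2 bytes ≤ B = 4; zero-pad to 4 bytes: K' = 58 4b 00 00.
K' ⊕ ipad = 6e 7d 36 36.  K' ⊕ opad = 04 17 5c 5c.
Inner input = (K'⊕ipad) ∥ m = 6e 7d 36 36 ∥ b7 21.
Inner hash: sum = 110+125+54+54+183+33 = 559; mod 256 = 47 → 2f.
Outer input = (K'⊕opad) ∥ inner = 04 17 5c 5c ∥ 2f.
Outer hash (tag): sum = 4+23+92+92+47 = 258; mod 256 = 2 → 02.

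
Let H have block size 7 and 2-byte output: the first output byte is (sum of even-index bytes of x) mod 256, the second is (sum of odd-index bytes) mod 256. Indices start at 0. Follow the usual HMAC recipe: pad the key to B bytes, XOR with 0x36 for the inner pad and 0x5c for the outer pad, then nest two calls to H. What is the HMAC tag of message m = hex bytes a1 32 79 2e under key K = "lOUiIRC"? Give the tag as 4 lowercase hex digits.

Key "lOUiIRC" = 6c 4f 55 69 49 52 43 is exactly B = 7 bytes: K' = 6c 4f 55 69 49 52 43.
K' ⊕ ipad = 5a 79 63 5f 7f 64 75.  K' ⊕ opad = 30 13 09 35 15 0e 1f.
Inner input = (K'⊕ipad) ∥ m = 5a 79 63 5f 7f 64 75 ∥ a1 32 79 2e.
Inner hash: even-index sum = 529 mod 256 = 17; odd-index sum = 598 mod 256 = 86 → 11 56.
Outer input = (K'⊕opad) ∥ inner = 30 13 09 35 15 0e 1f ∥ 11 56.
Outer hash (tag): even-index sum = 195 mod 256 = 195; odd-index sum = 103 mod 256 = 103 → c3 67.

c367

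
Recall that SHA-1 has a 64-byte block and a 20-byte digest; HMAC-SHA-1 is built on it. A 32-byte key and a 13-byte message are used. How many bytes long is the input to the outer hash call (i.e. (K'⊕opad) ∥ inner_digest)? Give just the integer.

84

Key is 32 ≤ 64 bytes, zero-padded: |K'| = 64.
Outer input = (K'⊕opad) ∥ H(inner) → 64 + 20 = 84 bytes.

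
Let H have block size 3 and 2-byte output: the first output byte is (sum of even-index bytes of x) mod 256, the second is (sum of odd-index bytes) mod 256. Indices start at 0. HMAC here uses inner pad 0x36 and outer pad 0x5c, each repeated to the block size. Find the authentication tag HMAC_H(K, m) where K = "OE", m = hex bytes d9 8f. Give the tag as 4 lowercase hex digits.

Key "OE" = 4f 45 is 2 bytes ≤ B = 3; zero-pad to 3 bytes: K' = 4f 45 00.
K' ⊕ ipad = 79 73 36.  K' ⊕ opad = 13 19 5c.
Inner input = (K'⊕ipad) ∥ m = 79 73 36 ∥ d9 8f.
Inner hash: even-index sum = 318 mod 256 = 62; odd-index sum = 332 mod 256 = 76 → 3e 4c.
Outer input = (K'⊕opad) ∥ inner = 13 19 5c ∥ 3e 4c.
Outer hash (tag): even-index sum = 187 mod 256 = 187; odd-index sum = 87 mod 256 = 87 → bb 57.

bb57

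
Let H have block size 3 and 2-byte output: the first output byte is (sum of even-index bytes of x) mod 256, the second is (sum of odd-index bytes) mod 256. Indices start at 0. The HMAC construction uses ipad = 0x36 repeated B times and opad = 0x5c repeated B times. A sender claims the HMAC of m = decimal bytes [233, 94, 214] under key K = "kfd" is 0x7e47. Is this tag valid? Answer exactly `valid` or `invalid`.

Key "kfd" = 6b 66 64 is exactly B = 3 bytes: K' = 6b 66 64.
K' ⊕ ipad = 5d 50 52; K' ⊕ opad = 37 3a 38.
Inner hash: even-index sum = 269 mod 256 = 13; odd-index sum = 527 mod 256 = 15 → 0d 0f.
Outer hash (recomputed tag): even-index sum = 126 mod 256 = 126; odd-index sum = 71 mod 256 = 71 → 7e 47.
Recomputed tag = 7e47; claimed = 7e47 → match.

valid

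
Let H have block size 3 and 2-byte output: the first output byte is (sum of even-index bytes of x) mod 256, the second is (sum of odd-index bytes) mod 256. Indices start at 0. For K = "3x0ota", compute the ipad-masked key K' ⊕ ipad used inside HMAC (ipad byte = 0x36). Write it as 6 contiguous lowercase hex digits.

Key "3x0ota" = 33 78 30 6f 74 61 is 6 bytes > B = 3, so hash it first: H(key) = d7 48, then zero-pad to 3 bytes: K' = d7 48 00.
XOR each byte with 0x36: d7⊕36=e1, 48⊕36=7e, 00⊕36=36.

e17e36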